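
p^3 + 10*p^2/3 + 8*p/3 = p*(p + 4/3)*(p + 2)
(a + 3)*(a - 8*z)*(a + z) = a^3 - 7*a^2*z + 3*a^2 - 8*a*z^2 - 21*a*z - 24*z^2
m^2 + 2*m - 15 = (m - 3)*(m + 5)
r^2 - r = r*(r - 1)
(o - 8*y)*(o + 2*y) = o^2 - 6*o*y - 16*y^2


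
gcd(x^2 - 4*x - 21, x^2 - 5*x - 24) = x + 3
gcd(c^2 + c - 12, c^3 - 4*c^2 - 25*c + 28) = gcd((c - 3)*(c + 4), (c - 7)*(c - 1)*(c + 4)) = c + 4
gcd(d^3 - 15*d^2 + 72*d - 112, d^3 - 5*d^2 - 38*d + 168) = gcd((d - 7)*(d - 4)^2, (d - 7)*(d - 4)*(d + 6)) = d^2 - 11*d + 28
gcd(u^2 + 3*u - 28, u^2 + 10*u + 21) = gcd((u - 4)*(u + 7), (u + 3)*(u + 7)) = u + 7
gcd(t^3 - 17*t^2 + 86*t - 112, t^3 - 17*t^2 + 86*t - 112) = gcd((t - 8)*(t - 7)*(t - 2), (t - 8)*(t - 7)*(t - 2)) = t^3 - 17*t^2 + 86*t - 112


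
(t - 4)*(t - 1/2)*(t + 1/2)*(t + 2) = t^4 - 2*t^3 - 33*t^2/4 + t/2 + 2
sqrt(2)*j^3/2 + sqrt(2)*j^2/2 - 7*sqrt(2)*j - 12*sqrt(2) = (j - 4)*(j + 3)*(sqrt(2)*j/2 + sqrt(2))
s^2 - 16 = (s - 4)*(s + 4)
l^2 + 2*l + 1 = (l + 1)^2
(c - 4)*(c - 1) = c^2 - 5*c + 4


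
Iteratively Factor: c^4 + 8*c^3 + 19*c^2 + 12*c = (c + 1)*(c^3 + 7*c^2 + 12*c) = (c + 1)*(c + 4)*(c^2 + 3*c) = c*(c + 1)*(c + 4)*(c + 3)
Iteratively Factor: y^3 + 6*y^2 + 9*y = (y + 3)*(y^2 + 3*y) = (y + 3)^2*(y)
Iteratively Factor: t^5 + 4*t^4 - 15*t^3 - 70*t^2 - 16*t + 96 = (t - 1)*(t^4 + 5*t^3 - 10*t^2 - 80*t - 96) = (t - 1)*(t + 2)*(t^3 + 3*t^2 - 16*t - 48) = (t - 1)*(t + 2)*(t + 4)*(t^2 - t - 12) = (t - 4)*(t - 1)*(t + 2)*(t + 4)*(t + 3)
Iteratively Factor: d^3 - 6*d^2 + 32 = (d + 2)*(d^2 - 8*d + 16) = (d - 4)*(d + 2)*(d - 4)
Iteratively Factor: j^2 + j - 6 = (j - 2)*(j + 3)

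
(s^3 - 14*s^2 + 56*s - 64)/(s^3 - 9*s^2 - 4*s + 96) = (s - 2)/(s + 3)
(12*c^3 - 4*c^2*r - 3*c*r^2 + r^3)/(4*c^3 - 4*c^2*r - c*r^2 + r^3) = (-3*c + r)/(-c + r)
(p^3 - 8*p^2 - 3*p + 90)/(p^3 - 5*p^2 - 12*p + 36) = (p - 5)/(p - 2)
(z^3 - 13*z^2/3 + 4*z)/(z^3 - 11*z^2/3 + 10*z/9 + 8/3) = 3*z/(3*z + 2)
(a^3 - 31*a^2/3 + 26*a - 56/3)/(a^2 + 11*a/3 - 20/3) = (a^2 - 9*a + 14)/(a + 5)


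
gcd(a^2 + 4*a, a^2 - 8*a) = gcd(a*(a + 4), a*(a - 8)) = a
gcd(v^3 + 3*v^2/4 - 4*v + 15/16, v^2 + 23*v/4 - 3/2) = v - 1/4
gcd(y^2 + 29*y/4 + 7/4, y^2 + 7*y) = y + 7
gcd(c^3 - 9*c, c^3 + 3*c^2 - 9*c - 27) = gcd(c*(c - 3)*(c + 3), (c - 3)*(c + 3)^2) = c^2 - 9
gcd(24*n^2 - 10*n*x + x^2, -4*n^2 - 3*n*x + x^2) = -4*n + x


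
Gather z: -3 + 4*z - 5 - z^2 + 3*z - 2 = -z^2 + 7*z - 10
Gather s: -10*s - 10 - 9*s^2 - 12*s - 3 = -9*s^2 - 22*s - 13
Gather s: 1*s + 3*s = 4*s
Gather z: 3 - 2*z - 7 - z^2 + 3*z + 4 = -z^2 + z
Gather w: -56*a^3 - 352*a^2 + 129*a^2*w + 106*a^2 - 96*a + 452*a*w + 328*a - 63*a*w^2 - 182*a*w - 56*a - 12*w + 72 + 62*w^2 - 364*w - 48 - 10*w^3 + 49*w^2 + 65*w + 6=-56*a^3 - 246*a^2 + 176*a - 10*w^3 + w^2*(111 - 63*a) + w*(129*a^2 + 270*a - 311) + 30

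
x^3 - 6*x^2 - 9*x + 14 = (x - 7)*(x - 1)*(x + 2)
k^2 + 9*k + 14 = (k + 2)*(k + 7)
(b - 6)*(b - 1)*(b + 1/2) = b^3 - 13*b^2/2 + 5*b/2 + 3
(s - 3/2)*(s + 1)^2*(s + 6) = s^4 + 13*s^3/2 + s^2 - 27*s/2 - 9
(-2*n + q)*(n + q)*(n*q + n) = -2*n^3*q - 2*n^3 - n^2*q^2 - n^2*q + n*q^3 + n*q^2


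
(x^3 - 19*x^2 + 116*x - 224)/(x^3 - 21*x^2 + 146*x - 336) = (x - 4)/(x - 6)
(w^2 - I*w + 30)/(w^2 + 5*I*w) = (w - 6*I)/w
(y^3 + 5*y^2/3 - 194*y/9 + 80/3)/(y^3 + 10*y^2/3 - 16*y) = (y - 5/3)/y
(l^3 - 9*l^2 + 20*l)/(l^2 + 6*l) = (l^2 - 9*l + 20)/(l + 6)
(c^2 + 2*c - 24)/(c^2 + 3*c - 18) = (c - 4)/(c - 3)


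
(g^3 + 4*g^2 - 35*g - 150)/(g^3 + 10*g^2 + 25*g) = (g - 6)/g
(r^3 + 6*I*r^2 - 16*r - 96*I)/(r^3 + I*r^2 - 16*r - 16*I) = (r + 6*I)/(r + I)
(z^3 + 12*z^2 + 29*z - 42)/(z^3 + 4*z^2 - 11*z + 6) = (z + 7)/(z - 1)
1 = 1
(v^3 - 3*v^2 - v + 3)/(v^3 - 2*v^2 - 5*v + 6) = (v + 1)/(v + 2)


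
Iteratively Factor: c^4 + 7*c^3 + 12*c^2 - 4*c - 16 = (c - 1)*(c^3 + 8*c^2 + 20*c + 16) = (c - 1)*(c + 2)*(c^2 + 6*c + 8) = (c - 1)*(c + 2)^2*(c + 4)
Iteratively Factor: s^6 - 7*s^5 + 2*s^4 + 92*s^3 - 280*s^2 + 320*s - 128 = (s - 2)*(s^5 - 5*s^4 - 8*s^3 + 76*s^2 - 128*s + 64) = (s - 2)*(s - 1)*(s^4 - 4*s^3 - 12*s^2 + 64*s - 64) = (s - 2)*(s - 1)*(s + 4)*(s^3 - 8*s^2 + 20*s - 16) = (s - 2)^2*(s - 1)*(s + 4)*(s^2 - 6*s + 8) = (s - 2)^3*(s - 1)*(s + 4)*(s - 4)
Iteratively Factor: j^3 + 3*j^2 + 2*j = (j + 2)*(j^2 + j) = j*(j + 2)*(j + 1)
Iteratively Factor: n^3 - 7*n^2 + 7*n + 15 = (n - 5)*(n^2 - 2*n - 3) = (n - 5)*(n + 1)*(n - 3)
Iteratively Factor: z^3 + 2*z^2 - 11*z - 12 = (z + 1)*(z^2 + z - 12) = (z + 1)*(z + 4)*(z - 3)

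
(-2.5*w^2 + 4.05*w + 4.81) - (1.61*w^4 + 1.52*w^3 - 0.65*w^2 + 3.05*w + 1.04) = -1.61*w^4 - 1.52*w^3 - 1.85*w^2 + 1.0*w + 3.77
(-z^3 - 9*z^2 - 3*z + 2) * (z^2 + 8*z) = -z^5 - 17*z^4 - 75*z^3 - 22*z^2 + 16*z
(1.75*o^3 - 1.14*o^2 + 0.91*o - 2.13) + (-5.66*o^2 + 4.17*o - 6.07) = 1.75*o^3 - 6.8*o^2 + 5.08*o - 8.2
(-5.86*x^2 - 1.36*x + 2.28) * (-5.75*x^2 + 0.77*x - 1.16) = 33.695*x^4 + 3.3078*x^3 - 7.3596*x^2 + 3.3332*x - 2.6448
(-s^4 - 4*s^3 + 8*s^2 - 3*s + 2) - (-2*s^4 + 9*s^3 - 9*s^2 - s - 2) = s^4 - 13*s^3 + 17*s^2 - 2*s + 4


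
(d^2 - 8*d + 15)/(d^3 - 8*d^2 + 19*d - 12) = (d - 5)/(d^2 - 5*d + 4)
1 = 1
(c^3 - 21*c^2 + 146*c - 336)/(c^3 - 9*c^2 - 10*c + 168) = (c - 8)/(c + 4)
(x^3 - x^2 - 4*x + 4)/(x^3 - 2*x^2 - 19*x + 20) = (x^2 - 4)/(x^2 - x - 20)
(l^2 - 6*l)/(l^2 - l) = (l - 6)/(l - 1)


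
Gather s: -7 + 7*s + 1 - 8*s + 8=2 - s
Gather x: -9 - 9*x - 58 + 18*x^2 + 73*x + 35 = 18*x^2 + 64*x - 32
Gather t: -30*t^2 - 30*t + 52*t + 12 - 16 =-30*t^2 + 22*t - 4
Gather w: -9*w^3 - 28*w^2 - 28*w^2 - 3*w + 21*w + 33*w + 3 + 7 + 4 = -9*w^3 - 56*w^2 + 51*w + 14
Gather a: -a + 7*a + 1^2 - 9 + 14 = 6*a + 6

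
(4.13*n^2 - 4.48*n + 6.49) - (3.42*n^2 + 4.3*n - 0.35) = 0.71*n^2 - 8.78*n + 6.84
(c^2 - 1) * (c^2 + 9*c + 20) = c^4 + 9*c^3 + 19*c^2 - 9*c - 20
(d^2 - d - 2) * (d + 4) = d^3 + 3*d^2 - 6*d - 8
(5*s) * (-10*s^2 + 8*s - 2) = -50*s^3 + 40*s^2 - 10*s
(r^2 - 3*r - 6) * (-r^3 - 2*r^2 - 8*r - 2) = -r^5 + r^4 + 4*r^3 + 34*r^2 + 54*r + 12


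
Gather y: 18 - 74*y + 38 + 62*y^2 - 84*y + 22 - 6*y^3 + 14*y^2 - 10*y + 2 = -6*y^3 + 76*y^2 - 168*y + 80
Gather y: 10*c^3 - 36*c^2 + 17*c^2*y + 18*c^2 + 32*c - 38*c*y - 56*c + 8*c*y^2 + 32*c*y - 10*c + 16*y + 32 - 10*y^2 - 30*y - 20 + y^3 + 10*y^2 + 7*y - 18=10*c^3 - 18*c^2 + 8*c*y^2 - 34*c + y^3 + y*(17*c^2 - 6*c - 7) - 6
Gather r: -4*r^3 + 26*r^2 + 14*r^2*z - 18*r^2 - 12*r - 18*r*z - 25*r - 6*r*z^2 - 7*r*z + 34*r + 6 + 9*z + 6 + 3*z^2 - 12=-4*r^3 + r^2*(14*z + 8) + r*(-6*z^2 - 25*z - 3) + 3*z^2 + 9*z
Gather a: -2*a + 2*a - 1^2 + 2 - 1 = 0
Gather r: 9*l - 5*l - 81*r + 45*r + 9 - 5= 4*l - 36*r + 4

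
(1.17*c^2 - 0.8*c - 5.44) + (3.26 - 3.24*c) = 1.17*c^2 - 4.04*c - 2.18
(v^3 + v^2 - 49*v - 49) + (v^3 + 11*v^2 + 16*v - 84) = 2*v^3 + 12*v^2 - 33*v - 133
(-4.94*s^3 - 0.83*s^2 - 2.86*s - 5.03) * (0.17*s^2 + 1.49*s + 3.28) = -0.8398*s^5 - 7.5017*s^4 - 17.9261*s^3 - 7.8389*s^2 - 16.8755*s - 16.4984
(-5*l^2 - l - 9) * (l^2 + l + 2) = -5*l^4 - 6*l^3 - 20*l^2 - 11*l - 18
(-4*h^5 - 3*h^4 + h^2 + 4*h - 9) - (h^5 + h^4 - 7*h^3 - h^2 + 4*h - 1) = -5*h^5 - 4*h^4 + 7*h^3 + 2*h^2 - 8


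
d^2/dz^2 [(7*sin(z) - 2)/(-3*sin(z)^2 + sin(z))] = (63*sin(z)^2 - 51*sin(z) - 108 + 106/sin(z) - 36/sin(z)^2 + 4/sin(z)^3)/(3*sin(z) - 1)^3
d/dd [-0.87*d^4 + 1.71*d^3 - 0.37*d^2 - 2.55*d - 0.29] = -3.48*d^3 + 5.13*d^2 - 0.74*d - 2.55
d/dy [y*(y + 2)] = 2*y + 2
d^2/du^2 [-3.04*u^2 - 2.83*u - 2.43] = -6.08000000000000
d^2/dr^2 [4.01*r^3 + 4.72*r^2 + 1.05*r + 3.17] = 24.06*r + 9.44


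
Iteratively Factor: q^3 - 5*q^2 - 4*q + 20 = (q + 2)*(q^2 - 7*q + 10) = (q - 2)*(q + 2)*(q - 5)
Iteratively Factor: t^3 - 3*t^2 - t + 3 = (t - 3)*(t^2 - 1) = (t - 3)*(t + 1)*(t - 1)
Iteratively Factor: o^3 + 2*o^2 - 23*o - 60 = (o + 3)*(o^2 - o - 20) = (o - 5)*(o + 3)*(o + 4)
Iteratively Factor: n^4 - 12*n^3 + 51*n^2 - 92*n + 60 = (n - 2)*(n^3 - 10*n^2 + 31*n - 30) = (n - 3)*(n - 2)*(n^2 - 7*n + 10) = (n - 3)*(n - 2)^2*(n - 5)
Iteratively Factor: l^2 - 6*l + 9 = (l - 3)*(l - 3)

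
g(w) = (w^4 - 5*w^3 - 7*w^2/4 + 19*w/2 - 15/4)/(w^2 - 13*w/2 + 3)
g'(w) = (13/2 - 2*w)*(w^4 - 5*w^3 - 7*w^2/4 + 19*w/2 - 15/4)/(w^2 - 13*w/2 + 3)^2 + (4*w^3 - 15*w^2 - 7*w/2 + 19/2)/(w^2 - 13*w/2 + 3)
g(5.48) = -28.86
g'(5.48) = -126.22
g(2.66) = 4.84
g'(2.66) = 3.46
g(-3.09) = 5.79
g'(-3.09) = -5.13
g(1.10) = 0.21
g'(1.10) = 2.14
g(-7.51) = 47.36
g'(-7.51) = -13.73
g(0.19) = -1.13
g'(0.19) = 0.77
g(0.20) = -1.13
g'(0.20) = 0.79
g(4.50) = 7.00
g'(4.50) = -6.17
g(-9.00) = 70.00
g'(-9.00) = -16.67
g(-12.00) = 128.92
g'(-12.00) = -22.62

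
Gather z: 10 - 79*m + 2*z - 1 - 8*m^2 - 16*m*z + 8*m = -8*m^2 - 71*m + z*(2 - 16*m) + 9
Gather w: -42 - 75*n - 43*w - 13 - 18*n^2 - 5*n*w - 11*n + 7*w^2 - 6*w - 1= -18*n^2 - 86*n + 7*w^2 + w*(-5*n - 49) - 56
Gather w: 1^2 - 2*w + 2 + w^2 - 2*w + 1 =w^2 - 4*w + 4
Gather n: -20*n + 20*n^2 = 20*n^2 - 20*n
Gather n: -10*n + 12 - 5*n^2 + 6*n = -5*n^2 - 4*n + 12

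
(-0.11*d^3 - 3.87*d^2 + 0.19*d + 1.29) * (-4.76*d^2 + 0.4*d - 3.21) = 0.5236*d^5 + 18.3772*d^4 - 2.0993*d^3 + 6.3583*d^2 - 0.0939*d - 4.1409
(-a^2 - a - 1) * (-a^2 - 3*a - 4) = a^4 + 4*a^3 + 8*a^2 + 7*a + 4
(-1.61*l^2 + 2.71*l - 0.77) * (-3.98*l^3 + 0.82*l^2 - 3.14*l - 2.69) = 6.4078*l^5 - 12.106*l^4 + 10.3422*l^3 - 4.8099*l^2 - 4.8721*l + 2.0713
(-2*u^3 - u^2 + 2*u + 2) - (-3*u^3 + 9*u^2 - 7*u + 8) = u^3 - 10*u^2 + 9*u - 6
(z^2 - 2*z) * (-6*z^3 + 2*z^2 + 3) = -6*z^5 + 14*z^4 - 4*z^3 + 3*z^2 - 6*z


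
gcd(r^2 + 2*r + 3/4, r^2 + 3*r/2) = r + 3/2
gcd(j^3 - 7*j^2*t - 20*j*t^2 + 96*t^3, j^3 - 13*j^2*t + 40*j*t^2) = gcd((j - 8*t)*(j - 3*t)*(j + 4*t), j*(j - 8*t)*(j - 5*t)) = -j + 8*t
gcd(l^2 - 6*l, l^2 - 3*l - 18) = l - 6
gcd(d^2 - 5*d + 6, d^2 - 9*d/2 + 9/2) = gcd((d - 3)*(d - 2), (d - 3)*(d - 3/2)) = d - 3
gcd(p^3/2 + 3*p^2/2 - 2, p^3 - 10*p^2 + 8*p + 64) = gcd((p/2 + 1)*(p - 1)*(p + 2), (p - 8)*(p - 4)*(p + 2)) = p + 2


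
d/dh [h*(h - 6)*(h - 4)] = 3*h^2 - 20*h + 24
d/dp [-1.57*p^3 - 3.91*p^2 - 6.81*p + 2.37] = -4.71*p^2 - 7.82*p - 6.81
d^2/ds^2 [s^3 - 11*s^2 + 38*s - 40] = 6*s - 22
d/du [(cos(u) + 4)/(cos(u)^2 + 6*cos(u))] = (sin(u) + 24*sin(u)/cos(u)^2 + 8*tan(u))/(cos(u) + 6)^2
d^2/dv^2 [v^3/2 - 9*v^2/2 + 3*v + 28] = 3*v - 9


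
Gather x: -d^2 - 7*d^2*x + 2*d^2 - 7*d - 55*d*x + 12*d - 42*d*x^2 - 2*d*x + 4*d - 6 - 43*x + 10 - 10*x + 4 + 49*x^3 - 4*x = d^2 - 42*d*x^2 + 9*d + 49*x^3 + x*(-7*d^2 - 57*d - 57) + 8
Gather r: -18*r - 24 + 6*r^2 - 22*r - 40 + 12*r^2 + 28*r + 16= 18*r^2 - 12*r - 48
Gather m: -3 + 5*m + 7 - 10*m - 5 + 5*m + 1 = 0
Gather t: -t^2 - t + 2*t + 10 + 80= -t^2 + t + 90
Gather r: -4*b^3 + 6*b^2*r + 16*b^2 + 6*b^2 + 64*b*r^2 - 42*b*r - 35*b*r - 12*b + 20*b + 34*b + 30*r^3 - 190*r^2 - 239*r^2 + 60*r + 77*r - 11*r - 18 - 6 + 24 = -4*b^3 + 22*b^2 + 42*b + 30*r^3 + r^2*(64*b - 429) + r*(6*b^2 - 77*b + 126)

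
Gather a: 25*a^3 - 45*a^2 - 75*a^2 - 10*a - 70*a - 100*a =25*a^3 - 120*a^2 - 180*a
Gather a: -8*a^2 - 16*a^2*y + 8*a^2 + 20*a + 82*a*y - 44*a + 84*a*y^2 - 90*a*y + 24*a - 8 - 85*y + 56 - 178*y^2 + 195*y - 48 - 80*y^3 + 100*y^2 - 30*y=-16*a^2*y + a*(84*y^2 - 8*y) - 80*y^3 - 78*y^2 + 80*y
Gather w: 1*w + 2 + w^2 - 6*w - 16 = w^2 - 5*w - 14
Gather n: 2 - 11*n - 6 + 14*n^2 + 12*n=14*n^2 + n - 4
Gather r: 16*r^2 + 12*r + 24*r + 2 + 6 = 16*r^2 + 36*r + 8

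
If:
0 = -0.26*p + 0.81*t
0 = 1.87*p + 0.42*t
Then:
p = 0.00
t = 0.00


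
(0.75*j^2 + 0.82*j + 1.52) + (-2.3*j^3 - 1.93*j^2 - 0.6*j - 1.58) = -2.3*j^3 - 1.18*j^2 + 0.22*j - 0.0600000000000001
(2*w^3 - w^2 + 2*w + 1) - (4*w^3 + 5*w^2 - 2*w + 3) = -2*w^3 - 6*w^2 + 4*w - 2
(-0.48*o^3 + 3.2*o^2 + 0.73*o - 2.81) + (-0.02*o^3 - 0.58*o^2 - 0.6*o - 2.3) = -0.5*o^3 + 2.62*o^2 + 0.13*o - 5.11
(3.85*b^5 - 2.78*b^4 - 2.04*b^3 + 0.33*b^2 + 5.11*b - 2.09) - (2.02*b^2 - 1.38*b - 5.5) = 3.85*b^5 - 2.78*b^4 - 2.04*b^3 - 1.69*b^2 + 6.49*b + 3.41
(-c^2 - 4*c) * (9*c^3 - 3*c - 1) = -9*c^5 - 36*c^4 + 3*c^3 + 13*c^2 + 4*c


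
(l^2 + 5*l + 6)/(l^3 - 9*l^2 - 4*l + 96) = (l + 2)/(l^2 - 12*l + 32)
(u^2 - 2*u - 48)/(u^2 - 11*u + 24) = (u + 6)/(u - 3)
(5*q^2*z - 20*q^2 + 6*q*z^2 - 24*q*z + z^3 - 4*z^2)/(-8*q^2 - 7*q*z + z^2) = (5*q*z - 20*q + z^2 - 4*z)/(-8*q + z)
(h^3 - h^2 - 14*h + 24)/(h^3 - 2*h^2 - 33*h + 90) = (h^2 + 2*h - 8)/(h^2 + h - 30)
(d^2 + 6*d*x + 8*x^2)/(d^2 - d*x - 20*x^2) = (-d - 2*x)/(-d + 5*x)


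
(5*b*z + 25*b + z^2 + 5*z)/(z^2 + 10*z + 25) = (5*b + z)/(z + 5)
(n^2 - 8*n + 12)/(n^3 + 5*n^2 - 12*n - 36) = (n^2 - 8*n + 12)/(n^3 + 5*n^2 - 12*n - 36)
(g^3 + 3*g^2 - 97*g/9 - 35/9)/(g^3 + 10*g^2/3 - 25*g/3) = (9*g^2 - 18*g - 7)/(3*g*(3*g - 5))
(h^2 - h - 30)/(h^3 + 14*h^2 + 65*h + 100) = (h - 6)/(h^2 + 9*h + 20)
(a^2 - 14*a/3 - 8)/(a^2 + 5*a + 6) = (a^2 - 14*a/3 - 8)/(a^2 + 5*a + 6)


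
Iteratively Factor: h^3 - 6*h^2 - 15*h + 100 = (h - 5)*(h^2 - h - 20) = (h - 5)*(h + 4)*(h - 5)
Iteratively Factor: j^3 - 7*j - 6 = (j - 3)*(j^2 + 3*j + 2) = (j - 3)*(j + 2)*(j + 1)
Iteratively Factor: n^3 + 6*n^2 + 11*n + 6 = (n + 3)*(n^2 + 3*n + 2) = (n + 2)*(n + 3)*(n + 1)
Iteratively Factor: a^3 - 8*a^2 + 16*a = (a - 4)*(a^2 - 4*a) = a*(a - 4)*(a - 4)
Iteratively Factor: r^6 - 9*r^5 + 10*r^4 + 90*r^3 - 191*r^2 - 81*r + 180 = (r + 1)*(r^5 - 10*r^4 + 20*r^3 + 70*r^2 - 261*r + 180) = (r + 1)*(r + 3)*(r^4 - 13*r^3 + 59*r^2 - 107*r + 60) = (r - 5)*(r + 1)*(r + 3)*(r^3 - 8*r^2 + 19*r - 12) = (r - 5)*(r - 3)*(r + 1)*(r + 3)*(r^2 - 5*r + 4) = (r - 5)*(r - 4)*(r - 3)*(r + 1)*(r + 3)*(r - 1)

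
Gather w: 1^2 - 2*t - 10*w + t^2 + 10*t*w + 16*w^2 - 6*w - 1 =t^2 - 2*t + 16*w^2 + w*(10*t - 16)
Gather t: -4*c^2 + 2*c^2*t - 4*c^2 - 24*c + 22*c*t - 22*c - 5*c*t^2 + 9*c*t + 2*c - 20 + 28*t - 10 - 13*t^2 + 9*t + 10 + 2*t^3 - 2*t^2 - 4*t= -8*c^2 - 44*c + 2*t^3 + t^2*(-5*c - 15) + t*(2*c^2 + 31*c + 33) - 20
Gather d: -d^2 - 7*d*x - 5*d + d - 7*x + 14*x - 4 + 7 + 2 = -d^2 + d*(-7*x - 4) + 7*x + 5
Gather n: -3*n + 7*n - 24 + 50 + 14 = 4*n + 40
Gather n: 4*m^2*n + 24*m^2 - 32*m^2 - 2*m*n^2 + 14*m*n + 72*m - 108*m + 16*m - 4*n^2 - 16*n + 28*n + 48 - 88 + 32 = -8*m^2 - 20*m + n^2*(-2*m - 4) + n*(4*m^2 + 14*m + 12) - 8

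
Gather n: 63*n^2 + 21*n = 63*n^2 + 21*n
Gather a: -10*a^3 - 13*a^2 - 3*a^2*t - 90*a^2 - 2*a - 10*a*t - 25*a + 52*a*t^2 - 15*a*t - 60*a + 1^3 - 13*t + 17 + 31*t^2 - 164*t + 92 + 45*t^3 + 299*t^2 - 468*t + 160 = -10*a^3 + a^2*(-3*t - 103) + a*(52*t^2 - 25*t - 87) + 45*t^3 + 330*t^2 - 645*t + 270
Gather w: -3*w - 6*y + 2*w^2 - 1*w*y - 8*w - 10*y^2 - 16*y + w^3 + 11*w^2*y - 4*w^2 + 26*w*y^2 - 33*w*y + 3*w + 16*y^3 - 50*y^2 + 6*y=w^3 + w^2*(11*y - 2) + w*(26*y^2 - 34*y - 8) + 16*y^3 - 60*y^2 - 16*y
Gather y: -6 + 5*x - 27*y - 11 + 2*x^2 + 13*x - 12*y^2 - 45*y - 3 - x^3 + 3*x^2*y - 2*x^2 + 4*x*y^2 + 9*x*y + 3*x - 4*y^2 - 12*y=-x^3 + 21*x + y^2*(4*x - 16) + y*(3*x^2 + 9*x - 84) - 20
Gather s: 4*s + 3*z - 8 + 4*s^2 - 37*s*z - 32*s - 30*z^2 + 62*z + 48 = 4*s^2 + s*(-37*z - 28) - 30*z^2 + 65*z + 40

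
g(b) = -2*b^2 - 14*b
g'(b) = -4*b - 14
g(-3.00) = 24.00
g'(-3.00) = -2.00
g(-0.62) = 7.91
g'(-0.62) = -11.52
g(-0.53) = 6.86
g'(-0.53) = -11.88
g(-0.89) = 10.88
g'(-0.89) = -10.44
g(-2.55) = 22.70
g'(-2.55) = -3.80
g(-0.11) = 1.52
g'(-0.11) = -13.56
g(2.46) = -46.54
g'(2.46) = -23.84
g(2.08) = -37.77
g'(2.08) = -22.32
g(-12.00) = -120.00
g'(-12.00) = 34.00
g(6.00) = -156.00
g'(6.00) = -38.00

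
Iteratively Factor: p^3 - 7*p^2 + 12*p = (p)*(p^2 - 7*p + 12) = p*(p - 3)*(p - 4)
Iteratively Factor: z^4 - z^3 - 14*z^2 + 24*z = (z - 2)*(z^3 + z^2 - 12*z) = (z - 2)*(z + 4)*(z^2 - 3*z) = z*(z - 2)*(z + 4)*(z - 3)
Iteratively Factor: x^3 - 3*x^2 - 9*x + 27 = (x - 3)*(x^2 - 9) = (x - 3)^2*(x + 3)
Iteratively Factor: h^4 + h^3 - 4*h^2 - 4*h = (h - 2)*(h^3 + 3*h^2 + 2*h) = (h - 2)*(h + 2)*(h^2 + h) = (h - 2)*(h + 1)*(h + 2)*(h)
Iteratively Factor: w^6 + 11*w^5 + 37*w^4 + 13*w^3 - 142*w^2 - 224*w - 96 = (w + 1)*(w^5 + 10*w^4 + 27*w^3 - 14*w^2 - 128*w - 96) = (w + 1)*(w + 3)*(w^4 + 7*w^3 + 6*w^2 - 32*w - 32) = (w - 2)*(w + 1)*(w + 3)*(w^3 + 9*w^2 + 24*w + 16) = (w - 2)*(w + 1)*(w + 3)*(w + 4)*(w^2 + 5*w + 4) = (w - 2)*(w + 1)*(w + 3)*(w + 4)^2*(w + 1)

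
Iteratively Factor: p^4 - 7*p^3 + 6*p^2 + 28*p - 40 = (p + 2)*(p^3 - 9*p^2 + 24*p - 20) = (p - 2)*(p + 2)*(p^2 - 7*p + 10) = (p - 5)*(p - 2)*(p + 2)*(p - 2)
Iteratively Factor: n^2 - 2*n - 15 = (n - 5)*(n + 3)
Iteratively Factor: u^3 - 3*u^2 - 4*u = (u)*(u^2 - 3*u - 4) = u*(u + 1)*(u - 4)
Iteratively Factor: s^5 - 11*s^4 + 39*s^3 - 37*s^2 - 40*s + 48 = (s - 1)*(s^4 - 10*s^3 + 29*s^2 - 8*s - 48) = (s - 3)*(s - 1)*(s^3 - 7*s^2 + 8*s + 16) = (s - 3)*(s - 1)*(s + 1)*(s^2 - 8*s + 16) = (s - 4)*(s - 3)*(s - 1)*(s + 1)*(s - 4)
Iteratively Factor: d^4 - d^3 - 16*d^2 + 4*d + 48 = (d + 2)*(d^3 - 3*d^2 - 10*d + 24) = (d - 2)*(d + 2)*(d^2 - d - 12) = (d - 4)*(d - 2)*(d + 2)*(d + 3)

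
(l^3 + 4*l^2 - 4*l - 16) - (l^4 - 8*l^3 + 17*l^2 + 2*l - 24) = -l^4 + 9*l^3 - 13*l^2 - 6*l + 8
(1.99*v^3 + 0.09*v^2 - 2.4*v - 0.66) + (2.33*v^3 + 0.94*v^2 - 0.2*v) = 4.32*v^3 + 1.03*v^2 - 2.6*v - 0.66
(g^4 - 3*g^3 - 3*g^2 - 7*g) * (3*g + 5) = 3*g^5 - 4*g^4 - 24*g^3 - 36*g^2 - 35*g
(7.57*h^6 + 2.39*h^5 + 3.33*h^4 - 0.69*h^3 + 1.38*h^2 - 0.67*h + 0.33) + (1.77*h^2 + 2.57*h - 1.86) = 7.57*h^6 + 2.39*h^5 + 3.33*h^4 - 0.69*h^3 + 3.15*h^2 + 1.9*h - 1.53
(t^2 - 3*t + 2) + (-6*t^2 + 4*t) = -5*t^2 + t + 2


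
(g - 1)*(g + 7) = g^2 + 6*g - 7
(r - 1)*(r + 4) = r^2 + 3*r - 4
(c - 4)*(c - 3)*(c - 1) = c^3 - 8*c^2 + 19*c - 12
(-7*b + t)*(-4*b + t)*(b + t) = 28*b^3 + 17*b^2*t - 10*b*t^2 + t^3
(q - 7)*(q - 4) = q^2 - 11*q + 28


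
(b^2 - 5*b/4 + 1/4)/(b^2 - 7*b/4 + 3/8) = 2*(b - 1)/(2*b - 3)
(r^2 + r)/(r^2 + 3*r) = (r + 1)/(r + 3)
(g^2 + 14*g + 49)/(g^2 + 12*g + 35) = (g + 7)/(g + 5)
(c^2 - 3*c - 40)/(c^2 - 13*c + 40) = (c + 5)/(c - 5)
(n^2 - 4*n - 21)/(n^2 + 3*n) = (n - 7)/n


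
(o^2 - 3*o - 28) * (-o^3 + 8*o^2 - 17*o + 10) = -o^5 + 11*o^4 - 13*o^3 - 163*o^2 + 446*o - 280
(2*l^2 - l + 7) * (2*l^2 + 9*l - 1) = 4*l^4 + 16*l^3 + 3*l^2 + 64*l - 7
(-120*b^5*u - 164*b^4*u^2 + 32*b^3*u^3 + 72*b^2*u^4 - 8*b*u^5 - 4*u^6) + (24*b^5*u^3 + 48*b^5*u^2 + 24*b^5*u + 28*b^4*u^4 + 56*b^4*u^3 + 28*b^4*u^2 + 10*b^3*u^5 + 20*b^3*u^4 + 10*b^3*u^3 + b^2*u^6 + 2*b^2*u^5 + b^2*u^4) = 24*b^5*u^3 + 48*b^5*u^2 - 96*b^5*u + 28*b^4*u^4 + 56*b^4*u^3 - 136*b^4*u^2 + 10*b^3*u^5 + 20*b^3*u^4 + 42*b^3*u^3 + b^2*u^6 + 2*b^2*u^5 + 73*b^2*u^4 - 8*b*u^5 - 4*u^6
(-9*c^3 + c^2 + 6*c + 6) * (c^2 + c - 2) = -9*c^5 - 8*c^4 + 25*c^3 + 10*c^2 - 6*c - 12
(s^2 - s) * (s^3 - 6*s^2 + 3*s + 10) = s^5 - 7*s^4 + 9*s^3 + 7*s^2 - 10*s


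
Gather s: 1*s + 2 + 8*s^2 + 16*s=8*s^2 + 17*s + 2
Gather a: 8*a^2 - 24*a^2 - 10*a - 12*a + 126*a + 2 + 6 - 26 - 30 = -16*a^2 + 104*a - 48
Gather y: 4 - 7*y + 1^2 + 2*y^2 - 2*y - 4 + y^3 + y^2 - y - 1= y^3 + 3*y^2 - 10*y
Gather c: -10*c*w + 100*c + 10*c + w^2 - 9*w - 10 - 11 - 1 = c*(110 - 10*w) + w^2 - 9*w - 22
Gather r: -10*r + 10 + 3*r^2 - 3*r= 3*r^2 - 13*r + 10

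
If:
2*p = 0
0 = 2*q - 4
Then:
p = 0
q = 2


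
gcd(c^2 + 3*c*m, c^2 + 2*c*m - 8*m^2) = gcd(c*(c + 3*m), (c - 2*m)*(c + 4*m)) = 1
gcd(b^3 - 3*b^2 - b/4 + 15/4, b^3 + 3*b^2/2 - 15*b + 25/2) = b - 5/2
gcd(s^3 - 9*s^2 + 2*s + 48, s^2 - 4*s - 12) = s + 2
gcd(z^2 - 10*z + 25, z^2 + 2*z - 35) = z - 5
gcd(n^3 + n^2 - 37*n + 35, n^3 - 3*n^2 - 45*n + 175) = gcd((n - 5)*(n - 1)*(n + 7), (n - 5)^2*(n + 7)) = n^2 + 2*n - 35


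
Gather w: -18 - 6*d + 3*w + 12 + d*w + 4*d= -2*d + w*(d + 3) - 6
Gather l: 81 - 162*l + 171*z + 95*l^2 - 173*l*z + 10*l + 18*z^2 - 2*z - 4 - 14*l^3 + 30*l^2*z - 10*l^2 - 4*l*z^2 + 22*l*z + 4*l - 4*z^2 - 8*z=-14*l^3 + l^2*(30*z + 85) + l*(-4*z^2 - 151*z - 148) + 14*z^2 + 161*z + 77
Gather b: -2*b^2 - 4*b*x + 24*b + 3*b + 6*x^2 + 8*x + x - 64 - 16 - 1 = -2*b^2 + b*(27 - 4*x) + 6*x^2 + 9*x - 81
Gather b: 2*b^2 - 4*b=2*b^2 - 4*b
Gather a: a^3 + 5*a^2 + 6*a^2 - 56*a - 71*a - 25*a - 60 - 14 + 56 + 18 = a^3 + 11*a^2 - 152*a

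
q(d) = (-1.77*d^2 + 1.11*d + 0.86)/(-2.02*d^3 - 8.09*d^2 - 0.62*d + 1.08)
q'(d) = (1.11 - 3.54*d)/(-2.02*d^3 - 8.09*d^2 - 0.62*d + 1.08) + (-1.77*d^2 + 1.11*d + 0.86)*(6.06*d^2 + 16.18*d + 0.62)/(-2.02*d^3 - 8.09*d^2 - 0.62*d + 1.08)^2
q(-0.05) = 0.73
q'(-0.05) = 1.06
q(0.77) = -0.13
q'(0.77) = 0.74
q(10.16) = 0.06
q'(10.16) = -0.00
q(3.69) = 0.09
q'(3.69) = -0.00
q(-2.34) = 0.72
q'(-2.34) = -0.41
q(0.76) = -0.14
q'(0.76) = 0.78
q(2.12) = 0.08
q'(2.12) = 0.02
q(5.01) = 0.08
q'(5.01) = -0.01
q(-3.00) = 1.20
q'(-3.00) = -1.28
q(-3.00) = 1.20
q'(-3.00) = -1.28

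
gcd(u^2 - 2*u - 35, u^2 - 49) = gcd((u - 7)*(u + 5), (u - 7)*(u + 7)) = u - 7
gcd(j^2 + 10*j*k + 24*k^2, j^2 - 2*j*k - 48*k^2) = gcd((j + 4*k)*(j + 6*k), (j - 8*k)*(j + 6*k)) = j + 6*k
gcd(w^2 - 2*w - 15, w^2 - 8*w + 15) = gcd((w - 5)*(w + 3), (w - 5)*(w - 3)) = w - 5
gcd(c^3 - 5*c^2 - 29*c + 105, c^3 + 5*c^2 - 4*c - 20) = c + 5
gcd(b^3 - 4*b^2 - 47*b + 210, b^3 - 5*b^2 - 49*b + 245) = b^2 + 2*b - 35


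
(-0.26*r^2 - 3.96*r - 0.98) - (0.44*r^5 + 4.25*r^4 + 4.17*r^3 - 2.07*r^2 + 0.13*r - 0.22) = -0.44*r^5 - 4.25*r^4 - 4.17*r^3 + 1.81*r^2 - 4.09*r - 0.76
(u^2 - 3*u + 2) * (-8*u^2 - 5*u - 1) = -8*u^4 + 19*u^3 - 2*u^2 - 7*u - 2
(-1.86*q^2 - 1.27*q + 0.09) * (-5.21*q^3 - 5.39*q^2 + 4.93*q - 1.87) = 9.6906*q^5 + 16.6421*q^4 - 2.7934*q^3 - 3.268*q^2 + 2.8186*q - 0.1683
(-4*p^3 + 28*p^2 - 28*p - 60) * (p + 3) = -4*p^4 + 16*p^3 + 56*p^2 - 144*p - 180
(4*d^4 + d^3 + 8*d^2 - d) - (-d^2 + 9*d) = 4*d^4 + d^3 + 9*d^2 - 10*d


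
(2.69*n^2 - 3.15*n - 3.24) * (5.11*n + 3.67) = 13.7459*n^3 - 6.2242*n^2 - 28.1169*n - 11.8908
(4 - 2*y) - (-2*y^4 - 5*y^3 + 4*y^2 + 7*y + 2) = 2*y^4 + 5*y^3 - 4*y^2 - 9*y + 2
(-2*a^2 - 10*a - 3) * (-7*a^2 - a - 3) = 14*a^4 + 72*a^3 + 37*a^2 + 33*a + 9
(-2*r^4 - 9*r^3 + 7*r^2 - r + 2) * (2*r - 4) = -4*r^5 - 10*r^4 + 50*r^3 - 30*r^2 + 8*r - 8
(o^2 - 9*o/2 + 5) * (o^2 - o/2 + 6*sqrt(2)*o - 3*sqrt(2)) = o^4 - 5*o^3 + 6*sqrt(2)*o^3 - 30*sqrt(2)*o^2 + 29*o^2/4 - 5*o/2 + 87*sqrt(2)*o/2 - 15*sqrt(2)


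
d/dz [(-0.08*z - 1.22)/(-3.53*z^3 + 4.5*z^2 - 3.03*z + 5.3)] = (-0.5648*z^3 - 12.5598*z^2 + 10.98*z - 4.1206)/(12.4609*z^6 - 31.77*z^5 + 41.6418*z^4 - 64.688*z^3 + 56.8809*z^2 - 32.118*z + 28.09)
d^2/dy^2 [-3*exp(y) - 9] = -3*exp(y)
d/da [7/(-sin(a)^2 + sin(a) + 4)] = 7*(2*sin(a) - 1)*cos(a)/(sin(a) + cos(a)^2 + 3)^2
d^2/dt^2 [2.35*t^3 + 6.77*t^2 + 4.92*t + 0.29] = 14.1*t + 13.54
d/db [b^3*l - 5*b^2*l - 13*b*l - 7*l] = l*(3*b^2 - 10*b - 13)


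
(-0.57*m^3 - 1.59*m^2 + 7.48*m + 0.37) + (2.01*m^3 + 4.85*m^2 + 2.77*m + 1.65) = 1.44*m^3 + 3.26*m^2 + 10.25*m + 2.02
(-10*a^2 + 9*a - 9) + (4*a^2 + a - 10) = -6*a^2 + 10*a - 19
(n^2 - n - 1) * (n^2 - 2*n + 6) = n^4 - 3*n^3 + 7*n^2 - 4*n - 6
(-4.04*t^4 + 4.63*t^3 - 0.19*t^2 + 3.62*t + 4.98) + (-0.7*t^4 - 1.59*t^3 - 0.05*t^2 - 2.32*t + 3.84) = -4.74*t^4 + 3.04*t^3 - 0.24*t^2 + 1.3*t + 8.82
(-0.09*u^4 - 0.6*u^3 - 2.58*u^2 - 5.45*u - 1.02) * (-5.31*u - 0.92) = 0.4779*u^5 + 3.2688*u^4 + 14.2518*u^3 + 31.3131*u^2 + 10.4302*u + 0.9384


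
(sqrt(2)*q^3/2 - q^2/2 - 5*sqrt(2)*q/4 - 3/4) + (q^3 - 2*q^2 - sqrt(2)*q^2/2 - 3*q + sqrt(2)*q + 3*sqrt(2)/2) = sqrt(2)*q^3/2 + q^3 - 5*q^2/2 - sqrt(2)*q^2/2 - 3*q - sqrt(2)*q/4 - 3/4 + 3*sqrt(2)/2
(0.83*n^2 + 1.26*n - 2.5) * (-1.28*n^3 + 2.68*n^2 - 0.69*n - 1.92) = -1.0624*n^5 + 0.6116*n^4 + 6.0041*n^3 - 9.163*n^2 - 0.6942*n + 4.8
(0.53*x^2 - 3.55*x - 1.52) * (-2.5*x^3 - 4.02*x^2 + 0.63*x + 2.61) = -1.325*x^5 + 6.7444*x^4 + 18.4049*x^3 + 5.2572*x^2 - 10.2231*x - 3.9672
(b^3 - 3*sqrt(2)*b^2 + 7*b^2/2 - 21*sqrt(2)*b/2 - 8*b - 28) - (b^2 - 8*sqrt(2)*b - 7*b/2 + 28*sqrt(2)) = b^3 - 3*sqrt(2)*b^2 + 5*b^2/2 - 9*b/2 - 5*sqrt(2)*b/2 - 28*sqrt(2) - 28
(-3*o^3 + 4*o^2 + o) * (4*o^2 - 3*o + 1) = -12*o^5 + 25*o^4 - 11*o^3 + o^2 + o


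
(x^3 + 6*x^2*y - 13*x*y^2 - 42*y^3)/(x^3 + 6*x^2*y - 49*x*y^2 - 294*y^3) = (x^2 - x*y - 6*y^2)/(x^2 - x*y - 42*y^2)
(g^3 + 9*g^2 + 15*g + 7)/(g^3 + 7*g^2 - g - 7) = (g + 1)/(g - 1)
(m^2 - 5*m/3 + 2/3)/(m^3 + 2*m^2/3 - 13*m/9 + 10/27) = 9*(m - 1)/(9*m^2 + 12*m - 5)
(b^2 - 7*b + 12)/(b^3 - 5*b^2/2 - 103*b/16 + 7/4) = 16*(b - 3)/(16*b^2 + 24*b - 7)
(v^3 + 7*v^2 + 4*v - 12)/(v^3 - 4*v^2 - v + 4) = (v^2 + 8*v + 12)/(v^2 - 3*v - 4)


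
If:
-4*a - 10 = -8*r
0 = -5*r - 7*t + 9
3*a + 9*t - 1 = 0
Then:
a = 71/6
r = 43/6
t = -23/6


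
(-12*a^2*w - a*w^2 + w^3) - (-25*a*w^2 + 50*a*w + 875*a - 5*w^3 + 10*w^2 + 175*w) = -12*a^2*w + 24*a*w^2 - 50*a*w - 875*a + 6*w^3 - 10*w^2 - 175*w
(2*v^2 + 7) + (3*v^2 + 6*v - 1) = 5*v^2 + 6*v + 6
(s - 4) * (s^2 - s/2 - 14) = s^3 - 9*s^2/2 - 12*s + 56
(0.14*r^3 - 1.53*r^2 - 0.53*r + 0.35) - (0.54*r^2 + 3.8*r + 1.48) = 0.14*r^3 - 2.07*r^2 - 4.33*r - 1.13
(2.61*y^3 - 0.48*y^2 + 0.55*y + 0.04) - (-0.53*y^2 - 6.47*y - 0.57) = 2.61*y^3 + 0.05*y^2 + 7.02*y + 0.61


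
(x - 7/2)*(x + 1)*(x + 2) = x^3 - x^2/2 - 17*x/2 - 7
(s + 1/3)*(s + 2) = s^2 + 7*s/3 + 2/3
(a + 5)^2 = a^2 + 10*a + 25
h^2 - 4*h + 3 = (h - 3)*(h - 1)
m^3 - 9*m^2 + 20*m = m*(m - 5)*(m - 4)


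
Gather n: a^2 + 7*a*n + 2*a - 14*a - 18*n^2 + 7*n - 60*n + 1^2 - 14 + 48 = a^2 - 12*a - 18*n^2 + n*(7*a - 53) + 35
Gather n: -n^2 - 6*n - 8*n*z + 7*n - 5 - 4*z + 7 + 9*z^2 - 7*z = -n^2 + n*(1 - 8*z) + 9*z^2 - 11*z + 2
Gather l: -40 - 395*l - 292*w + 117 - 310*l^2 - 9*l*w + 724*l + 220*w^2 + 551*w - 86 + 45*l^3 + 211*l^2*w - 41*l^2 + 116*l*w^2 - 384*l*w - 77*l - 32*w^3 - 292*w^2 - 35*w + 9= 45*l^3 + l^2*(211*w - 351) + l*(116*w^2 - 393*w + 252) - 32*w^3 - 72*w^2 + 224*w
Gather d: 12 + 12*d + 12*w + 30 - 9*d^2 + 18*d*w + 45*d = -9*d^2 + d*(18*w + 57) + 12*w + 42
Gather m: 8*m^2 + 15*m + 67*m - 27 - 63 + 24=8*m^2 + 82*m - 66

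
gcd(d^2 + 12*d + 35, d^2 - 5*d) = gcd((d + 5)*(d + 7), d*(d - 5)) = 1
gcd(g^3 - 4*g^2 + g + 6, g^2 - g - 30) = 1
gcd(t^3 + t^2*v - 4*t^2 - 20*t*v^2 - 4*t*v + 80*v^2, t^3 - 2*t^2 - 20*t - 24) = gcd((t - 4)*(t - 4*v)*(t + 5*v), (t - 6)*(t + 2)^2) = 1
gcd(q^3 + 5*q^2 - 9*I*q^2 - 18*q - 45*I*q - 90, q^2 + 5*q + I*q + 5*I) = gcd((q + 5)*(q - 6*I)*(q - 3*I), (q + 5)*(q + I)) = q + 5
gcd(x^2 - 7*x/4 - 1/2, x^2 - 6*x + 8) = x - 2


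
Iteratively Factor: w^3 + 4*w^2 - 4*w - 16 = (w + 2)*(w^2 + 2*w - 8) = (w + 2)*(w + 4)*(w - 2)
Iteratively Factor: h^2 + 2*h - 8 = (h + 4)*(h - 2)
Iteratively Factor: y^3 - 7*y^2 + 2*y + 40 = (y - 4)*(y^2 - 3*y - 10) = (y - 5)*(y - 4)*(y + 2)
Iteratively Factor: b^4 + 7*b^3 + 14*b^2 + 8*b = (b + 4)*(b^3 + 3*b^2 + 2*b) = (b + 1)*(b + 4)*(b^2 + 2*b) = b*(b + 1)*(b + 4)*(b + 2)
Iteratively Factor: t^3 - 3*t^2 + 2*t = (t - 2)*(t^2 - t) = t*(t - 2)*(t - 1)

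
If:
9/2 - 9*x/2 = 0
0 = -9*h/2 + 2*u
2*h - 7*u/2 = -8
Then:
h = 64/47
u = 144/47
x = 1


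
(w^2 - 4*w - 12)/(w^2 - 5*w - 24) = (-w^2 + 4*w + 12)/(-w^2 + 5*w + 24)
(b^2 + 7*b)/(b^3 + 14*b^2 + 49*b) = 1/(b + 7)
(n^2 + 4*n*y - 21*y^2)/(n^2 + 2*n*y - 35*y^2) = (-n + 3*y)/(-n + 5*y)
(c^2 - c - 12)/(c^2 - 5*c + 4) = (c + 3)/(c - 1)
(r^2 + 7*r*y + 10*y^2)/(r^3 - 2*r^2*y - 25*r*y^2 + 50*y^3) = (r + 2*y)/(r^2 - 7*r*y + 10*y^2)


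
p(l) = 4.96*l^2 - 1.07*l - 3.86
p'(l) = 9.92*l - 1.07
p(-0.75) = -0.27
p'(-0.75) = -8.51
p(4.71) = 101.13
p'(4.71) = 45.65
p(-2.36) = 26.29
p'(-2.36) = -24.48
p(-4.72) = 111.69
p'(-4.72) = -47.89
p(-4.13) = 85.16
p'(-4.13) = -42.04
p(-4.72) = 111.69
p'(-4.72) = -47.89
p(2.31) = 20.14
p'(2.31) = 21.85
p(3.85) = 65.54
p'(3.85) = 37.12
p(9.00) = 388.27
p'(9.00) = 88.21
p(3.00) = 37.57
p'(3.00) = 28.69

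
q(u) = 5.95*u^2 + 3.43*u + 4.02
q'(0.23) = 6.17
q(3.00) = 67.86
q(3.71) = 98.64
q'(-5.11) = -57.38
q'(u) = 11.9*u + 3.43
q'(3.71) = 47.58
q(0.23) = 5.12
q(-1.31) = 9.74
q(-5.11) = 141.86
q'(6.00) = 74.83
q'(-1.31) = -12.16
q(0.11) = 4.47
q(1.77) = 28.73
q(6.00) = 238.80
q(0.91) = 12.07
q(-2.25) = 26.42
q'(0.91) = 14.26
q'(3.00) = 39.13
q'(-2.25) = -23.34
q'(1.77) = 24.49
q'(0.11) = 4.74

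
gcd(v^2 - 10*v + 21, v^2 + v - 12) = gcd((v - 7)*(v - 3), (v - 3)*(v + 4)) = v - 3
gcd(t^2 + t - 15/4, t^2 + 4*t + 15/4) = t + 5/2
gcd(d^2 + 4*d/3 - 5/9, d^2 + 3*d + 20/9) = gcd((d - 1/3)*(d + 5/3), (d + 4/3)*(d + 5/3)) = d + 5/3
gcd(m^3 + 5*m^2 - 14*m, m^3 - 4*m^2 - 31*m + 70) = m - 2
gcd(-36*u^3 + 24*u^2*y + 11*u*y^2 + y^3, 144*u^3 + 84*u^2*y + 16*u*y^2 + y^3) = 36*u^2 + 12*u*y + y^2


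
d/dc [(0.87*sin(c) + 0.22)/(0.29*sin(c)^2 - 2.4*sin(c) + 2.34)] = (-0.2523*sin(c)^2 - 0.1276*sin(c) + 2.5638)*cos(c)/(0.0841*sin(c)^4 - 1.392*sin(c)^3 + 7.1172*sin(c)^2 - 11.232*sin(c) + 5.4756)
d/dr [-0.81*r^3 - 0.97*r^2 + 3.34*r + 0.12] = -2.43*r^2 - 1.94*r + 3.34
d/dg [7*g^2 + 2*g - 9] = 14*g + 2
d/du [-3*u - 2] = -3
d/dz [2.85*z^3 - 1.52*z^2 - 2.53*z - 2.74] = 8.55*z^2 - 3.04*z - 2.53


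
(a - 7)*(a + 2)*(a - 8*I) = a^3 - 5*a^2 - 8*I*a^2 - 14*a + 40*I*a + 112*I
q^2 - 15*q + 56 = (q - 8)*(q - 7)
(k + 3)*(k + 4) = k^2 + 7*k + 12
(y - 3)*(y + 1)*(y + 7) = y^3 + 5*y^2 - 17*y - 21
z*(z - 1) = z^2 - z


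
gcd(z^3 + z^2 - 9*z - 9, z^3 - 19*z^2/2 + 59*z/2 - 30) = z - 3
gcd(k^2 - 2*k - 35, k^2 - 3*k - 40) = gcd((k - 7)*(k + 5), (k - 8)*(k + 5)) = k + 5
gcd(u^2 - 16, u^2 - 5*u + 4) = u - 4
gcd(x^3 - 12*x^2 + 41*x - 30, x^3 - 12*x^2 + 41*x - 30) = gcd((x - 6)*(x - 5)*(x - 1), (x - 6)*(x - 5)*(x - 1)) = x^3 - 12*x^2 + 41*x - 30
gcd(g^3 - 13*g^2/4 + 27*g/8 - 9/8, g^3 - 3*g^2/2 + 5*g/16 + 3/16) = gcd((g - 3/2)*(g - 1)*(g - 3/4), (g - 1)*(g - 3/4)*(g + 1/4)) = g^2 - 7*g/4 + 3/4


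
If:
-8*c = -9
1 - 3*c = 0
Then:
No Solution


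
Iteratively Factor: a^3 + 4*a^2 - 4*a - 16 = (a - 2)*(a^2 + 6*a + 8) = (a - 2)*(a + 2)*(a + 4)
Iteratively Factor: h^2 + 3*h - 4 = (h - 1)*(h + 4)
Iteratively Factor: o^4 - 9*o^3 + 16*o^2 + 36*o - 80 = (o - 2)*(o^3 - 7*o^2 + 2*o + 40) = (o - 2)*(o + 2)*(o^2 - 9*o + 20) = (o - 5)*(o - 2)*(o + 2)*(o - 4)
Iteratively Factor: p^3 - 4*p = (p)*(p^2 - 4) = p*(p - 2)*(p + 2)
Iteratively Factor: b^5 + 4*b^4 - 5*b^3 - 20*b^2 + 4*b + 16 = (b + 1)*(b^4 + 3*b^3 - 8*b^2 - 12*b + 16) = (b - 1)*(b + 1)*(b^3 + 4*b^2 - 4*b - 16) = (b - 1)*(b + 1)*(b + 2)*(b^2 + 2*b - 8) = (b - 1)*(b + 1)*(b + 2)*(b + 4)*(b - 2)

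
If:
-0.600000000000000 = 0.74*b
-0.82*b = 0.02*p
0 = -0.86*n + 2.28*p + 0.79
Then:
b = -0.81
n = 89.05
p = 33.24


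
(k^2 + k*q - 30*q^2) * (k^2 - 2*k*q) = k^4 - k^3*q - 32*k^2*q^2 + 60*k*q^3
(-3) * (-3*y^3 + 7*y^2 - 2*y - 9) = 9*y^3 - 21*y^2 + 6*y + 27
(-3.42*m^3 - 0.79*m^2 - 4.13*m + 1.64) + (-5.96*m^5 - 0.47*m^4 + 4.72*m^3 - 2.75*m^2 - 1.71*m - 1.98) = -5.96*m^5 - 0.47*m^4 + 1.3*m^3 - 3.54*m^2 - 5.84*m - 0.34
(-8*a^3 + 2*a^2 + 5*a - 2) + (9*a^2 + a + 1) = -8*a^3 + 11*a^2 + 6*a - 1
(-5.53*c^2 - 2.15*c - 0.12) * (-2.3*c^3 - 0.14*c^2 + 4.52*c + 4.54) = 12.719*c^5 + 5.7192*c^4 - 24.4186*c^3 - 34.8074*c^2 - 10.3034*c - 0.5448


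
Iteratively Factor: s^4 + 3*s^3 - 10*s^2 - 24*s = (s + 4)*(s^3 - s^2 - 6*s) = s*(s + 4)*(s^2 - s - 6) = s*(s + 2)*(s + 4)*(s - 3)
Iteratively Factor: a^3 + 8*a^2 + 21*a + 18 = (a + 2)*(a^2 + 6*a + 9) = (a + 2)*(a + 3)*(a + 3)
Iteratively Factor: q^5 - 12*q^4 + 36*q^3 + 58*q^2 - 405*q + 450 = (q - 2)*(q^4 - 10*q^3 + 16*q^2 + 90*q - 225) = (q - 3)*(q - 2)*(q^3 - 7*q^2 - 5*q + 75) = (q - 3)*(q - 2)*(q + 3)*(q^2 - 10*q + 25) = (q - 5)*(q - 3)*(q - 2)*(q + 3)*(q - 5)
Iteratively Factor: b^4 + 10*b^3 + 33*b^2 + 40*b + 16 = (b + 1)*(b^3 + 9*b^2 + 24*b + 16) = (b + 1)*(b + 4)*(b^2 + 5*b + 4) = (b + 1)*(b + 4)^2*(b + 1)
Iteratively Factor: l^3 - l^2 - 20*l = (l)*(l^2 - l - 20) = l*(l + 4)*(l - 5)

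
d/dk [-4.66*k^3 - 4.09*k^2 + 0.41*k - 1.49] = -13.98*k^2 - 8.18*k + 0.41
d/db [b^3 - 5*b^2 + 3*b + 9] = 3*b^2 - 10*b + 3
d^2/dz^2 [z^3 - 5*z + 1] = 6*z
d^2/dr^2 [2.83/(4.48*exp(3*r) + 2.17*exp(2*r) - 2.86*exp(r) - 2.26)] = ((-114.1056*exp(2*r) - 24.5644*exp(r) + 8.0938)*(4.48*exp(3*r) + 2.17*exp(2*r) - 2.86*exp(r) - 2.26) + 2.83*(13.44*exp(2*r) + 4.34*exp(r) - 2.86)*(26.88*exp(2*r) + 8.68*exp(r) - 5.72)*exp(r))*exp(r)/(4.48*exp(3*r) + 2.17*exp(2*r) - 2.86*exp(r) - 2.26)^3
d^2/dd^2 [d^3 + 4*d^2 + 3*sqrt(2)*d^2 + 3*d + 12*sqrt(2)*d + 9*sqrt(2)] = 6*d + 8 + 6*sqrt(2)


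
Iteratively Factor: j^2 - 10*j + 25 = (j - 5)*(j - 5)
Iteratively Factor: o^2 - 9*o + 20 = (o - 4)*(o - 5)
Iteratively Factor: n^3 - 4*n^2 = (n)*(n^2 - 4*n) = n*(n - 4)*(n)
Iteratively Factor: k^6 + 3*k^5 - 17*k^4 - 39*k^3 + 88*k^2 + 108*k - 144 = (k + 4)*(k^5 - k^4 - 13*k^3 + 13*k^2 + 36*k - 36) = (k - 1)*(k + 4)*(k^4 - 13*k^2 + 36) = (k - 1)*(k + 2)*(k + 4)*(k^3 - 2*k^2 - 9*k + 18) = (k - 3)*(k - 1)*(k + 2)*(k + 4)*(k^2 + k - 6) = (k - 3)*(k - 2)*(k - 1)*(k + 2)*(k + 4)*(k + 3)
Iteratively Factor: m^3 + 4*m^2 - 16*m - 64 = (m + 4)*(m^2 - 16) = (m + 4)^2*(m - 4)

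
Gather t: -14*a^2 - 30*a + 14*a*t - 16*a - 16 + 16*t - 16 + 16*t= -14*a^2 - 46*a + t*(14*a + 32) - 32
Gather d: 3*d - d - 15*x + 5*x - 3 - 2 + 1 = 2*d - 10*x - 4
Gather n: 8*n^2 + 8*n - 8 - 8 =8*n^2 + 8*n - 16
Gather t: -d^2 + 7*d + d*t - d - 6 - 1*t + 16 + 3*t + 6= -d^2 + 6*d + t*(d + 2) + 16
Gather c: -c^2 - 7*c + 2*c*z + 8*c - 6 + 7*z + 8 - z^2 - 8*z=-c^2 + c*(2*z + 1) - z^2 - z + 2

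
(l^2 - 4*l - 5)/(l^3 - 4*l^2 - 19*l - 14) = (l - 5)/(l^2 - 5*l - 14)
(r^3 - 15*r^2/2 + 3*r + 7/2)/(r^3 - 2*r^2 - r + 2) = (r^2 - 13*r/2 - 7/2)/(r^2 - r - 2)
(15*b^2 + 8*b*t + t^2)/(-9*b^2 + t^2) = (5*b + t)/(-3*b + t)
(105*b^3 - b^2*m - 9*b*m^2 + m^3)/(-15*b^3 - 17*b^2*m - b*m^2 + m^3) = (-7*b + m)/(b + m)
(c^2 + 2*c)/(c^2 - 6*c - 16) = c/(c - 8)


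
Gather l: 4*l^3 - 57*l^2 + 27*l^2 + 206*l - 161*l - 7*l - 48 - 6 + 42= 4*l^3 - 30*l^2 + 38*l - 12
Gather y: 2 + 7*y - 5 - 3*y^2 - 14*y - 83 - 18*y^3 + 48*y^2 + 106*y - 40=-18*y^3 + 45*y^2 + 99*y - 126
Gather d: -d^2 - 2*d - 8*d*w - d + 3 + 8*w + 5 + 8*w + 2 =-d^2 + d*(-8*w - 3) + 16*w + 10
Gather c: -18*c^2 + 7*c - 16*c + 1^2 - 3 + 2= -18*c^2 - 9*c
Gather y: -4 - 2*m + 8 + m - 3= 1 - m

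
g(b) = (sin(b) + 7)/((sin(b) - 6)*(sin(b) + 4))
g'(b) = cos(b)/((sin(b) - 6)*(sin(b) + 4)) - (sin(b) + 7)*cos(b)/((sin(b) - 6)*(sin(b) + 4)^2) - (sin(b) + 7)*cos(b)/((sin(b) - 6)^2*(sin(b) + 4)) = (-14*sin(b) + cos(b)^2 - 11)*cos(b)/((sin(b) - 6)^2*(sin(b) + 4)^2)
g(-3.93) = -0.31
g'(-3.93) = 0.02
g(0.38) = -0.30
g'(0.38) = -0.02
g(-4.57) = -0.32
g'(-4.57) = 0.01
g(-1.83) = -0.29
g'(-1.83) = -0.00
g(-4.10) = -0.31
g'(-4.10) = 0.02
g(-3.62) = -0.30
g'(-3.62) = 0.02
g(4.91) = -0.29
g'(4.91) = 0.00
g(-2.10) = -0.29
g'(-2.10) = -0.00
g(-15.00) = -0.29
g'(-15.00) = 0.00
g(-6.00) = -0.30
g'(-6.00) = -0.02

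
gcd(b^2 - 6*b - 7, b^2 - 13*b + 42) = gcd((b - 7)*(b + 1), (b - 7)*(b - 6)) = b - 7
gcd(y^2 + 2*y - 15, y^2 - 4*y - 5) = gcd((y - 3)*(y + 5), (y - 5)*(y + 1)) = 1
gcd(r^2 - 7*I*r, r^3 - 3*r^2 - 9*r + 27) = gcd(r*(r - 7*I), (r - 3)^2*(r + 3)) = 1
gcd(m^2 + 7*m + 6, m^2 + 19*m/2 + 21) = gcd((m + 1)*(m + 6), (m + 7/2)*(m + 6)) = m + 6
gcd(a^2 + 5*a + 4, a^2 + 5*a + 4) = a^2 + 5*a + 4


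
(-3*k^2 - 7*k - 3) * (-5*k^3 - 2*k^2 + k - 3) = 15*k^5 + 41*k^4 + 26*k^3 + 8*k^2 + 18*k + 9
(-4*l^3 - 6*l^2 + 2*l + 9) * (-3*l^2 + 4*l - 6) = 12*l^5 + 2*l^4 - 6*l^3 + 17*l^2 + 24*l - 54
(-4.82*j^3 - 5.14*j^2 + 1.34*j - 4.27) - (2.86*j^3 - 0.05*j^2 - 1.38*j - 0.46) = -7.68*j^3 - 5.09*j^2 + 2.72*j - 3.81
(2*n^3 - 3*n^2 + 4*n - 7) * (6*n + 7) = 12*n^4 - 4*n^3 + 3*n^2 - 14*n - 49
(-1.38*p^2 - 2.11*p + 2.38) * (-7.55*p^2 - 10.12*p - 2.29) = 10.419*p^4 + 29.8961*p^3 + 6.5444*p^2 - 19.2537*p - 5.4502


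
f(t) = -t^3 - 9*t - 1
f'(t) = -3*t^2 - 9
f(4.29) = -118.56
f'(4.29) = -64.21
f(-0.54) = 4.02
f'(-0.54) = -9.87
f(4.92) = -164.38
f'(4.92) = -81.62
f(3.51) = -75.83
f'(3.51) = -45.96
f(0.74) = -8.07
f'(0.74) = -10.64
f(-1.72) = 19.57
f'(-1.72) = -17.88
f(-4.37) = 121.78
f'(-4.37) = -66.29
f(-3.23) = 61.77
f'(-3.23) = -40.30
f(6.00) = -271.00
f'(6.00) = -117.00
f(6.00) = -271.00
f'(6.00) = -117.00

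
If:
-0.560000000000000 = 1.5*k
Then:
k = -0.37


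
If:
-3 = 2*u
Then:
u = -3/2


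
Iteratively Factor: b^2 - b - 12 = (b + 3)*(b - 4)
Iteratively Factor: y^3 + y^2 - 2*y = (y - 1)*(y^2 + 2*y) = (y - 1)*(y + 2)*(y)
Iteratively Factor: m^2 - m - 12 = (m - 4)*(m + 3)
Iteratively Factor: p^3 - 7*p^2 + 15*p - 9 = (p - 3)*(p^2 - 4*p + 3) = (p - 3)*(p - 1)*(p - 3)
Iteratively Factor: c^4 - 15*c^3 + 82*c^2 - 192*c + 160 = (c - 4)*(c^3 - 11*c^2 + 38*c - 40) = (c - 5)*(c - 4)*(c^2 - 6*c + 8) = (c - 5)*(c - 4)^2*(c - 2)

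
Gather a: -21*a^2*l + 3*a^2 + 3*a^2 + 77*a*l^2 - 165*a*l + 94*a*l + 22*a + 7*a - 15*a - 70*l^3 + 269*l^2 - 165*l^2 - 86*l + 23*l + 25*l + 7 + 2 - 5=a^2*(6 - 21*l) + a*(77*l^2 - 71*l + 14) - 70*l^3 + 104*l^2 - 38*l + 4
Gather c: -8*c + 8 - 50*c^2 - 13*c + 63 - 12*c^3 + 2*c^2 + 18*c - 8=-12*c^3 - 48*c^2 - 3*c + 63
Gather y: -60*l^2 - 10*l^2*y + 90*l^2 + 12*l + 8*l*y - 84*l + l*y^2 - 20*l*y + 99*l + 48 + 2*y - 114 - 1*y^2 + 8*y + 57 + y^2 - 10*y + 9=30*l^2 + l*y^2 + 27*l + y*(-10*l^2 - 12*l)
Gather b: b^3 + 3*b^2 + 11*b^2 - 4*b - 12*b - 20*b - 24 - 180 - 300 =b^3 + 14*b^2 - 36*b - 504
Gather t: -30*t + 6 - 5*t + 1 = 7 - 35*t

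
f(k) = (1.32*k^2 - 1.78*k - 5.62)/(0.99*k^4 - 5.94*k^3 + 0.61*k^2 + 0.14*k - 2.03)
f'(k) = (2.64*k - 1.78)/(0.99*k^4 - 5.94*k^3 + 0.61*k^2 + 0.14*k - 2.03) + (1.32*k^2 - 1.78*k - 5.62)*(-3.96*k^3 + 17.82*k^2 - 1.22*k - 0.14)/(0.99*k^4 - 5.94*k^3 + 0.61*k^2 + 0.14*k - 2.03)^2 = (-2.6136*k^5 + 13.1274*k^4 + 1.1088*k^3 - 98.8778*k^2 + 1.4972*k + 4.4002)/(0.9801*k^8 - 11.7612*k^7 + 36.4914*k^6 - 6.9696*k^5 - 5.3105*k^4 + 24.2872*k^3 - 2.457*k^2 - 0.5684*k + 4.1209)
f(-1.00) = -0.47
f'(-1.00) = -2.82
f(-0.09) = 2.68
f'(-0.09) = 0.84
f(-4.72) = 0.03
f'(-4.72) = 0.01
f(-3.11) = 0.05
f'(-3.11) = 0.01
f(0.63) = 2.05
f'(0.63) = -3.47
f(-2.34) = 0.05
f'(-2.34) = 0.00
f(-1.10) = -0.26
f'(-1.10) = -1.52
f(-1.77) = 0.04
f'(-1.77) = -0.08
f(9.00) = 0.04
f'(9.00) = -0.02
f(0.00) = 2.77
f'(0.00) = 1.07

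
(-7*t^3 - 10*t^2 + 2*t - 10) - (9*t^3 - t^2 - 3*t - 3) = -16*t^3 - 9*t^2 + 5*t - 7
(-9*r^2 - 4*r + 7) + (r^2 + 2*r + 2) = -8*r^2 - 2*r + 9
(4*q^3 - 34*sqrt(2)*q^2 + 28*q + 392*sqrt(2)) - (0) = 4*q^3 - 34*sqrt(2)*q^2 + 28*q + 392*sqrt(2)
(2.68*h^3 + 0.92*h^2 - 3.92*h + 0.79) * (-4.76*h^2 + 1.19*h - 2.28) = -12.7568*h^5 - 1.19*h^4 + 13.6436*h^3 - 10.5228*h^2 + 9.8777*h - 1.8012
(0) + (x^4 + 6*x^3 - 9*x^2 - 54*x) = x^4 + 6*x^3 - 9*x^2 - 54*x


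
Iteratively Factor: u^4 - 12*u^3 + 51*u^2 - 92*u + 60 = (u - 3)*(u^3 - 9*u^2 + 24*u - 20) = (u - 3)*(u - 2)*(u^2 - 7*u + 10) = (u - 3)*(u - 2)^2*(u - 5)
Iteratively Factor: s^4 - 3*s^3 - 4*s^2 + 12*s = (s - 3)*(s^3 - 4*s) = (s - 3)*(s + 2)*(s^2 - 2*s) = (s - 3)*(s - 2)*(s + 2)*(s)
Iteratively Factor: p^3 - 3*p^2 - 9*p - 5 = (p + 1)*(p^2 - 4*p - 5) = (p - 5)*(p + 1)*(p + 1)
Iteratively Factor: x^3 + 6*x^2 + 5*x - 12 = (x + 4)*(x^2 + 2*x - 3) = (x + 3)*(x + 4)*(x - 1)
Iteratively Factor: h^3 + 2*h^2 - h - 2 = (h + 2)*(h^2 - 1) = (h - 1)*(h + 2)*(h + 1)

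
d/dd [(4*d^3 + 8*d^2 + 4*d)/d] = 8*d + 8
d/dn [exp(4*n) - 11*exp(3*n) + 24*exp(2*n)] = (4*exp(2*n) - 33*exp(n) + 48)*exp(2*n)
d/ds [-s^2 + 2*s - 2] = 2 - 2*s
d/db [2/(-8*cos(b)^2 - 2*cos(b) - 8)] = -(8*cos(b) + 1)*sin(b)/(4*cos(b)^2 + cos(b) + 4)^2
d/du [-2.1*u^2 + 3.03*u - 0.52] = 3.03 - 4.2*u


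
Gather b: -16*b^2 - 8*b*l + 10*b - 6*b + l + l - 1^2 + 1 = -16*b^2 + b*(4 - 8*l) + 2*l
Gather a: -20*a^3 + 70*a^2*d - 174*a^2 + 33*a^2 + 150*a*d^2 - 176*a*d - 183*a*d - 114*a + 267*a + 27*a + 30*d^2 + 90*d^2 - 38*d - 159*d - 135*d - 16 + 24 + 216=-20*a^3 + a^2*(70*d - 141) + a*(150*d^2 - 359*d + 180) + 120*d^2 - 332*d + 224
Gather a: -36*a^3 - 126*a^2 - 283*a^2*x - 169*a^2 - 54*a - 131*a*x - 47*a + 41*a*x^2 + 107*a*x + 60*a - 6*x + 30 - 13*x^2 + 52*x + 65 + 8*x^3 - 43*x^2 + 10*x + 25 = -36*a^3 + a^2*(-283*x - 295) + a*(41*x^2 - 24*x - 41) + 8*x^3 - 56*x^2 + 56*x + 120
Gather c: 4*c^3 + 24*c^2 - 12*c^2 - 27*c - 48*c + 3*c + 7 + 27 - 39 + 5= 4*c^3 + 12*c^2 - 72*c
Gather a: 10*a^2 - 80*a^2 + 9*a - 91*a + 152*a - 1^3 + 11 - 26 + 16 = -70*a^2 + 70*a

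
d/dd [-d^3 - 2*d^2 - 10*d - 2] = -3*d^2 - 4*d - 10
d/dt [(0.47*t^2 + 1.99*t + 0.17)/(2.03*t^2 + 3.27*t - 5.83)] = (-2.5028*t^2 - 6.1704*t - 12.1576)/(4.1209*t^4 + 13.2762*t^3 - 12.9769*t^2 - 38.1282*t + 33.9889)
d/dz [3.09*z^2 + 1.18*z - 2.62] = 6.18*z + 1.18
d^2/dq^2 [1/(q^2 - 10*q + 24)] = 2*(-q^2 + 10*q + 4*(q - 5)^2 - 24)/(q^2 - 10*q + 24)^3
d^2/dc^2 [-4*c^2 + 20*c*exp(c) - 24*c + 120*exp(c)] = 20*c*exp(c) + 160*exp(c) - 8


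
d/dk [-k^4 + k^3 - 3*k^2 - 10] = k*(-4*k^2 + 3*k - 6)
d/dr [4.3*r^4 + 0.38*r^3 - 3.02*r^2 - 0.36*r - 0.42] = 17.2*r^3 + 1.14*r^2 - 6.04*r - 0.36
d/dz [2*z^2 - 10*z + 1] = 4*z - 10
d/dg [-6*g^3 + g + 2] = 1 - 18*g^2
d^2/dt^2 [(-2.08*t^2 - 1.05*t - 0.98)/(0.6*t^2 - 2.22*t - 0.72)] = (-8.88178419700125e-16*t^4 - 6.29712*t^3 - 7.50816*t^2 + 5.11056*t - 9.306288)/(0.216*t^6 - 2.3976*t^5 + 8.09352*t^4 - 5.186808*t^3 - 9.712224*t^2 - 3.452544*t - 0.373248)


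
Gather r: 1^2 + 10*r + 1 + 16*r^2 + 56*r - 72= 16*r^2 + 66*r - 70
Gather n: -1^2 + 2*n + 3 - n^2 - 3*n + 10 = -n^2 - n + 12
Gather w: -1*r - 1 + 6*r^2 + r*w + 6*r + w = 6*r^2 + 5*r + w*(r + 1) - 1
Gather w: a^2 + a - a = a^2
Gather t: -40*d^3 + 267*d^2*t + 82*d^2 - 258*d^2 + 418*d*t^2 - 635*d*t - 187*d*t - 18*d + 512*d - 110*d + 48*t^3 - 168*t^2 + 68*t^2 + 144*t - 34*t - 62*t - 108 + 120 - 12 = -40*d^3 - 176*d^2 + 384*d + 48*t^3 + t^2*(418*d - 100) + t*(267*d^2 - 822*d + 48)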